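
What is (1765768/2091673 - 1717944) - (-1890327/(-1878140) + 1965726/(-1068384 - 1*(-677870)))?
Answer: -1317759441499776756665507/767058284868052540 ≈ -1.7179e+6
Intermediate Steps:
(1765768/2091673 - 1717944) - (-1890327/(-1878140) + 1965726/(-1068384 - 1*(-677870))) = (1765768*(1/2091673) - 1717944) - (-1890327*(-1/1878140) + 1965726/(-1068384 + 677870)) = (1765768/2091673 - 1717944) - (1890327/1878140 + 1965726/(-390514)) = -3593375314544/2091673 - (1890327/1878140 + 1965726*(-1/390514)) = -3593375314544/2091673 - (1890327/1878140 - 982863/195257) = -3593375314544/2091673 - 1*(-1476854735781/366719981980) = -3593375314544/2091673 + 1476854735781/366719981980 = -1317759441499776756665507/767058284868052540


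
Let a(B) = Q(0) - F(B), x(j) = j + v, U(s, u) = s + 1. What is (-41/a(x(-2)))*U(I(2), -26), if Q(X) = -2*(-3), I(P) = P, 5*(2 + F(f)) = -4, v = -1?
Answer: -615/44 ≈ -13.977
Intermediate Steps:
F(f) = -14/5 (F(f) = -2 + (⅕)*(-4) = -2 - ⅘ = -14/5)
U(s, u) = 1 + s
x(j) = -1 + j (x(j) = j - 1 = -1 + j)
Q(X) = 6
a(B) = 44/5 (a(B) = 6 - 1*(-14/5) = 6 + 14/5 = 44/5)
(-41/a(x(-2)))*U(I(2), -26) = (-41/44/5)*(1 + 2) = -41*5/44*3 = -205/44*3 = -615/44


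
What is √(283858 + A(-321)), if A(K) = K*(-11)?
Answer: √287389 ≈ 536.09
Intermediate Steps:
A(K) = -11*K
√(283858 + A(-321)) = √(283858 - 11*(-321)) = √(283858 + 3531) = √287389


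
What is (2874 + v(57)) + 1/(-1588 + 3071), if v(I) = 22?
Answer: 4294769/1483 ≈ 2896.0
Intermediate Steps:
(2874 + v(57)) + 1/(-1588 + 3071) = (2874 + 22) + 1/(-1588 + 3071) = 2896 + 1/1483 = 4294769/1483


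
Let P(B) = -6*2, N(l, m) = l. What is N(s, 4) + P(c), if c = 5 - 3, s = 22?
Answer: 10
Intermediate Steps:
c = 2
P(B) = -12
N(s, 4) + P(c) = 22 - 12 = 10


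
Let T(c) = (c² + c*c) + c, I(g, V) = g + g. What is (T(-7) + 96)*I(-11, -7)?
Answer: -4114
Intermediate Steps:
I(g, V) = 2*g
T(c) = c + 2*c² (T(c) = (c² + c²) + c = 2*c² + c = c + 2*c²)
(T(-7) + 96)*I(-11, -7) = (-7*(1 + 2*(-7)) + 96)*(2*(-11)) = (-7*(1 - 14) + 96)*(-22) = (-7*(-13) + 96)*(-22) = (91 + 96)*(-22) = 187*(-22) = -4114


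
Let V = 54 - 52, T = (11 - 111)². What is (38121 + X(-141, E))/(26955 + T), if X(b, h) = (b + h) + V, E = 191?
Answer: 38173/36955 ≈ 1.0330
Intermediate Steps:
T = 10000 (T = (-100)² = 10000)
V = 2
X(b, h) = 2 + b + h (X(b, h) = (b + h) + 2 = 2 + b + h)
(38121 + X(-141, E))/(26955 + T) = (38121 + (2 - 141 + 191))/(26955 + 10000) = (38121 + 52)/36955 = 38173*(1/36955) = 38173/36955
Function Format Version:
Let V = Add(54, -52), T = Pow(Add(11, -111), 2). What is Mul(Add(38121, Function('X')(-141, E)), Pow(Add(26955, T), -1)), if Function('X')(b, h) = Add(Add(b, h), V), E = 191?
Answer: Rational(38173, 36955) ≈ 1.0330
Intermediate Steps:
T = 10000 (T = Pow(-100, 2) = 10000)
V = 2
Function('X')(b, h) = Add(2, b, h) (Function('X')(b, h) = Add(Add(b, h), 2) = Add(2, b, h))
Mul(Add(38121, Function('X')(-141, E)), Pow(Add(26955, T), -1)) = Mul(Add(38121, Add(2, -141, 191)), Pow(Add(26955, 10000), -1)) = Mul(Add(38121, 52), Pow(36955, -1)) = Mul(38173, Rational(1, 36955)) = Rational(38173, 36955)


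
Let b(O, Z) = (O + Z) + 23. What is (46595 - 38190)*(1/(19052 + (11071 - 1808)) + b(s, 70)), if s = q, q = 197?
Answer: 13803281031/5663 ≈ 2.4375e+6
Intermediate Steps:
s = 197
b(O, Z) = 23 + O + Z
(46595 - 38190)*(1/(19052 + (11071 - 1808)) + b(s, 70)) = (46595 - 38190)*(1/(19052 + (11071 - 1808)) + (23 + 197 + 70)) = 8405*(1/(19052 + 9263) + 290) = 8405*(1/28315 + 290) = 8405*(8211351/28315) = 13803281031/5663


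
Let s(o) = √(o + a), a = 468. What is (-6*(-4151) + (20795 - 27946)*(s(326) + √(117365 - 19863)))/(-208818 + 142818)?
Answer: -4151/11000 + 7151*√794/66000 + 7151*√97502/66000 ≈ 36.508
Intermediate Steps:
s(o) = √(468 + o) (s(o) = √(o + 468) = √(468 + o))
(-6*(-4151) + (20795 - 27946)*(s(326) + √(117365 - 19863)))/(-208818 + 142818) = (-6*(-4151) + (20795 - 27946)*(√(468 + 326) + √(117365 - 19863)))/(-208818 + 142818) = (24906 - 7151*(√794 + √97502))/(-66000) = (24906 + (-7151*√794 - 7151*√97502))*(-1/66000) = (24906 - 7151*√794 - 7151*√97502)*(-1/66000) = -4151/11000 + 7151*√794/66000 + 7151*√97502/66000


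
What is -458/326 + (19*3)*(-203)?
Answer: -1886302/163 ≈ -11572.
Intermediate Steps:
-458/326 + (19*3)*(-203) = -458*1/326 + 57*(-203) = -229/163 - 11571 = -1886302/163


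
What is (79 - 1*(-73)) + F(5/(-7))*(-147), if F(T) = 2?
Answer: -142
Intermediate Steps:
(79 - 1*(-73)) + F(5/(-7))*(-147) = (79 - 1*(-73)) + 2*(-147) = (79 + 73) - 294 = 152 - 294 = -142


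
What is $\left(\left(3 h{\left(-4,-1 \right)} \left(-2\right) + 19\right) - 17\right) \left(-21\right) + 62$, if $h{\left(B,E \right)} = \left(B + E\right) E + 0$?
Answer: $650$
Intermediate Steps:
$h{\left(B,E \right)} = E \left(B + E\right)$ ($h{\left(B,E \right)} = E \left(B + E\right) + 0 = E \left(B + E\right)$)
$\left(\left(3 h{\left(-4,-1 \right)} \left(-2\right) + 19\right) - 17\right) \left(-21\right) + 62 = \left(\left(3 \left(- (-4 - 1)\right) \left(-2\right) + 19\right) - 17\right) \left(-21\right) + 62 = \left(\left(3 \left(\left(-1\right) \left(-5\right)\right) \left(-2\right) + 19\right) - 17\right) \left(-21\right) + 62 = \left(\left(3 \cdot 5 \left(-2\right) + 19\right) - 17\right) \left(-21\right) + 62 = \left(\left(15 \left(-2\right) + 19\right) - 17\right) \left(-21\right) + 62 = \left(\left(-30 + 19\right) - 17\right) \left(-21\right) + 62 = \left(-11 - 17\right) \left(-21\right) + 62 = \left(-28\right) \left(-21\right) + 62 = 588 + 62 = 650$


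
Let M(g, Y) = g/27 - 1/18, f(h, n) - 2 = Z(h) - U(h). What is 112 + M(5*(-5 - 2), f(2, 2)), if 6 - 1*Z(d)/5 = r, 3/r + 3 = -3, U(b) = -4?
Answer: 5975/54 ≈ 110.65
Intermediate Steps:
r = -1/2 (r = 3/(-3 - 3) = 3/(-6) = 3*(-1/6) = -1/2 ≈ -0.50000)
Z(d) = 65/2 (Z(d) = 30 - 5*(-1/2) = 30 + 5/2 = 65/2)
f(h, n) = 77/2 (f(h, n) = 2 + (65/2 - 1*(-4)) = 2 + (65/2 + 4) = 2 + 73/2 = 77/2)
M(g, Y) = -1/18 + g/27 (M(g, Y) = g*(1/27) - 1*1/18 = g/27 - 1/18 = -1/18 + g/27)
112 + M(5*(-5 - 2), f(2, 2)) = 112 + (-1/18 + (5*(-5 - 2))/27) = 112 + (-1/18 + (5*(-7))/27) = 112 + (-1/18 + (1/27)*(-35)) = 112 + (-1/18 - 35/27) = 112 - 73/54 = 5975/54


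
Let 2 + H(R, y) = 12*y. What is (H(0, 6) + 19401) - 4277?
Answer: 15194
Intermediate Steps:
H(R, y) = -2 + 12*y
(H(0, 6) + 19401) - 4277 = ((-2 + 12*6) + 19401) - 4277 = ((-2 + 72) + 19401) - 4277 = (70 + 19401) - 4277 = 19471 - 4277 = 15194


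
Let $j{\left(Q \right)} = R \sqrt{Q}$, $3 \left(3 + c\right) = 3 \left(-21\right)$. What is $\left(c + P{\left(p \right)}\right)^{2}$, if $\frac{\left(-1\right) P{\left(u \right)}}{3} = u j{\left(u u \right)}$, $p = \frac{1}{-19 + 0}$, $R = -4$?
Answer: $\frac{75272976}{130321} \approx 577.6$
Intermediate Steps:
$c = -24$ ($c = -3 + \frac{3 \left(-21\right)}{3} = -3 + \frac{1}{3} \left(-63\right) = -3 - 21 = -24$)
$p = - \frac{1}{19}$ ($p = \frac{1}{-19} = - \frac{1}{19} \approx -0.052632$)
$j{\left(Q \right)} = - 4 \sqrt{Q}$
$P{\left(u \right)} = 12 u \sqrt{u^{2}}$ ($P{\left(u \right)} = - 3 u \left(- 4 \sqrt{u u}\right) = - 3 u \left(- 4 \sqrt{u^{2}}\right) = - 3 \left(- 4 u \sqrt{u^{2}}\right) = 12 u \sqrt{u^{2}}$)
$\left(c + P{\left(p \right)}\right)^{2} = \left(-24 + 12 \left(- \frac{1}{19}\right) \sqrt{\left(- \frac{1}{19}\right)^{2}}\right)^{2} = \left(-24 + 12 \left(- \frac{1}{19}\right) \sqrt{\frac{1}{361}}\right)^{2} = \left(-24 + 12 \left(- \frac{1}{19}\right) \frac{1}{19}\right)^{2} = \left(-24 - \frac{12}{361}\right)^{2} = \left(- \frac{8676}{361}\right)^{2} = \frac{75272976}{130321}$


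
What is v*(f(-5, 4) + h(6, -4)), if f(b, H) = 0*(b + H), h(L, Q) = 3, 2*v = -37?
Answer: -111/2 ≈ -55.500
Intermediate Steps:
v = -37/2 (v = (½)*(-37) = -37/2 ≈ -18.500)
f(b, H) = 0 (f(b, H) = 0*(H + b) = 0)
v*(f(-5, 4) + h(6, -4)) = -37*(0 + 3)/2 = -37/2*3 = -111/2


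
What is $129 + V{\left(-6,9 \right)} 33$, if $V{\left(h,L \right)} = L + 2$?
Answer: $492$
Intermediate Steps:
$V{\left(h,L \right)} = 2 + L$
$129 + V{\left(-6,9 \right)} 33 = 129 + \left(2 + 9\right) 33 = 129 + 11 \cdot 33 = 129 + 363 = 492$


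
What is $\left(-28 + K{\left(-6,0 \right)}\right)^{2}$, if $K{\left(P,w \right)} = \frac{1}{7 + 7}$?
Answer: $\frac{152881}{196} \approx 780.0$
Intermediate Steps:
$K{\left(P,w \right)} = \frac{1}{14}$
$\left(-28 + K{\left(-6,0 \right)}\right)^{2} = \left(-28 + \frac{1}{14}\right)^{2} = \left(- \frac{391}{14}\right)^{2} = \frac{152881}{196}$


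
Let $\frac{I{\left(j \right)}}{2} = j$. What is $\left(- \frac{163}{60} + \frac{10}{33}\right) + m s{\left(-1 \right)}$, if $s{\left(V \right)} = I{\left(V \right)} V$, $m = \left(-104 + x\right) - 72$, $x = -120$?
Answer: $- \frac{130771}{220} \approx -594.41$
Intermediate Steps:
$I{\left(j \right)} = 2 j$
$m = -296$ ($m = \left(-104 - 120\right) - 72 = -224 - 72 = -296$)
$s{\left(V \right)} = 2 V^{2}$ ($s{\left(V \right)} = 2 V V = 2 V^{2}$)
$\left(- \frac{163}{60} + \frac{10}{33}\right) + m s{\left(-1 \right)} = \left(- \frac{163}{60} + \frac{10}{33}\right) - 296 \cdot 2 \left(-1\right)^{2} = \left(\left(-163\right) \frac{1}{60} + 10 \cdot \frac{1}{33}\right) - 296 \cdot 2 \cdot 1 = \left(- \frac{163}{60} + \frac{10}{33}\right) - 592 = - \frac{531}{220} - 592 = - \frac{130771}{220}$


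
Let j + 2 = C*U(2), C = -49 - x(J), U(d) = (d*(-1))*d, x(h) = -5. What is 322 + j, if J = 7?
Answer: 496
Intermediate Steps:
U(d) = -d**2 (U(d) = (-d)*d = -d**2)
C = -44 (C = -49 - 1*(-5) = -49 + 5 = -44)
j = 174 (j = -2 - (-44)*2**2 = -2 - (-44)*4 = -2 - 44*(-4) = -2 + 176 = 174)
322 + j = 322 + 174 = 496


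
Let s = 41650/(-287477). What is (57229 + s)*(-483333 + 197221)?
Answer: -4707108782451296/287477 ≈ -1.6374e+10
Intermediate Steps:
s = -41650/287477 (s = 41650*(-1/287477) = -41650/287477 ≈ -0.14488)
(57229 + s)*(-483333 + 197221) = (57229 - 41650/287477)*(-483333 + 197221) = (16451979583/287477)*(-286112) = -4707108782451296/287477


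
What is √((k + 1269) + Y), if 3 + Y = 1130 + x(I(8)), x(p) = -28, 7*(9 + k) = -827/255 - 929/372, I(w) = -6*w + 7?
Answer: √28882631533245/110670 ≈ 48.561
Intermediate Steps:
I(w) = 7 - 6*w
k = -2173573/221340 (k = -9 + (-827/255 - 929/372)/7 = -9 + (⅐)*(-181513/31620) = -9 - 181513/221340 = -2173573/221340 ≈ -9.8201)
Y = 1099 (Y = -3 + (1130 - 28) = -3 + 1102 = 1099)
√((k + 1269) + Y) = √((-2173573/221340 + 1269) + 1099) = √(278706887/221340 + 1099) = √(521959547/221340) = √28882631533245/110670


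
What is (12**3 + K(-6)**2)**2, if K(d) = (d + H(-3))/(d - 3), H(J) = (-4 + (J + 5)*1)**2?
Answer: 19592160784/6561 ≈ 2.9862e+6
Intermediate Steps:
H(J) = (1 + J)**2 (H(J) = (-4 + (5 + J)*1)**2 = (-4 + (5 + J))**2 = (1 + J)**2)
K(d) = (4 + d)/(-3 + d) (K(d) = (d + (1 - 3)**2)/(d - 3) = (d + (-2)**2)/(-3 + d) = (d + 4)/(-3 + d) = (4 + d)/(-3 + d))
(12**3 + K(-6)**2)**2 = (12**3 + ((4 - 6)/(-3 - 6))**2)**2 = (1728 + (-2/(-9))**2)**2 = (1728 + (-1/9*(-2))**2)**2 = (1728 + (2/9)**2)**2 = (1728 + 4/81)**2 = (139972/81)**2 = 19592160784/6561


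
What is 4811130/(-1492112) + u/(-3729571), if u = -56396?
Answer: -8929650888439/2782468821976 ≈ -3.2093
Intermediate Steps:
4811130/(-1492112) + u/(-3729571) = 4811130/(-1492112) - 56396/(-3729571) = 4811130*(-1/1492112) - 56396*(-1/3729571) = -2405565/746056 + 56396/3729571 = -8929650888439/2782468821976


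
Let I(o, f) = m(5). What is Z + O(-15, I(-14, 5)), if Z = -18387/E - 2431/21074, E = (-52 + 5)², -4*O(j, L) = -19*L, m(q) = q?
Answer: 1425526701/93104932 ≈ 15.311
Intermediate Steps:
I(o, f) = 5
O(j, L) = 19*L/4 (O(j, L) = -(-19)*L/4 = 19*L/4)
E = 2209 (E = (-47)² = 2209)
Z = -392857717/46552466 (Z = -18387/2209 - 2431/21074 = -392857717/46552466 ≈ -8.4390)
Z + O(-15, I(-14, 5)) = -392857717/46552466 + (19/4)*5 = -392857717/46552466 + 95/4 = 1425526701/93104932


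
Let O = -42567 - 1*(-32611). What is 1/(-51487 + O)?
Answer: -1/61443 ≈ -1.6275e-5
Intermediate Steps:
O = -9956 (O = -42567 + 32611 = -9956)
1/(-51487 + O) = 1/(-51487 - 9956) = 1/(-61443) = -1/61443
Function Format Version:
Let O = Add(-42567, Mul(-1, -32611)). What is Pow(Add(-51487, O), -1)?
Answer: Rational(-1, 61443) ≈ -1.6275e-5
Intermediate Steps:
O = -9956 (O = Add(-42567, 32611) = -9956)
Pow(Add(-51487, O), -1) = Pow(Add(-51487, -9956), -1) = Pow(-61443, -1) = Rational(-1, 61443)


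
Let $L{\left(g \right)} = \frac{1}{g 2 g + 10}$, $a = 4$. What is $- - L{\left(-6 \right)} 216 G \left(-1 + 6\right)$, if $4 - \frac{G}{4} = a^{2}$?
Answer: $- \frac{25920}{41} \approx -632.2$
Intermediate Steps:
$G = -48$ ($G = 16 - 4 \cdot 4^{2} = 16 - 64 = -48$)
$L{\left(g \right)} = \frac{1}{10 + 2 g^{2}}$ ($L{\left(g \right)} = \frac{1}{2 g g + 10} = \frac{1}{2 g^{2} + 10} = \frac{1}{10 + 2 g^{2}}$)
$- - L{\left(-6 \right)} 216 G \left(-1 + 6\right) = - - \frac{1}{2 \left(5 + \left(-6\right)^{2}\right)} 216 \left(- 48 \left(-1 + 6\right)\right) = - - \frac{1}{2 \left(5 + 36\right)} 216 \left(\left(-48\right) 5\right) = - - \frac{1}{2 \cdot 41} \cdot 216 \left(-240\right) = - \left(-1\right) \frac{1}{82} \cdot 216 \left(-240\right) = - \left(- \frac{1}{82}\right) 216 \left(-240\right) = - \frac{\left(-108\right) \left(-240\right)}{41} = \left(-1\right) \frac{25920}{41} = - \frac{25920}{41}$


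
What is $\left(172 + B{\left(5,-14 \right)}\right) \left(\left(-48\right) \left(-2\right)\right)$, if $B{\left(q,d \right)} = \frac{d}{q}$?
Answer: $\frac{81216}{5} \approx 16243.0$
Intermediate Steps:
$\left(172 + B{\left(5,-14 \right)}\right) \left(\left(-48\right) \left(-2\right)\right) = \left(172 - \frac{14}{5}\right) \left(\left(-48\right) \left(-2\right)\right) = \left(172 - \frac{14}{5}\right) 96 = \frac{846}{5} \cdot 96 = \frac{81216}{5}$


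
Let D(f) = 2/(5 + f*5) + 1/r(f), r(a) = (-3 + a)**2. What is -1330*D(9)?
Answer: -8113/90 ≈ -90.144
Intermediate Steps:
D(f) = (-3 + f)**(-2) + 2/(5 + 5*f) (D(f) = 2/(5 + f*5) + 1/(-3 + f)**2 = 2/(5 + 5*f) + 1/(-3 + f)**2 = 2/(5 + 5*f) + (-3 + f)**(-2) = (-3 + f)**(-2) + 2/(5 + 5*f))
-1330*D(9) = -1330*(1 + 9 + 2*(-3 + 9)**2/5)/((1 + 9)*(-3 + 9)**2) = -1330*(1 + 9 + (2/5)*6**2)/(10*6**2) = -133*(1 + 9 + (2/5)*36)/36 = -133*(1 + 9 + 72/5)/36 = -133*122/(36*5) = -1330*61/900 = -8113/90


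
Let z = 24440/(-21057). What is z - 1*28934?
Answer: -609287678/21057 ≈ -28935.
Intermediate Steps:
z = -24440/21057 (z = 24440*(-1/21057) = -24440/21057 ≈ -1.1607)
z - 1*28934 = -24440/21057 - 1*28934 = -24440/21057 - 28934 = -609287678/21057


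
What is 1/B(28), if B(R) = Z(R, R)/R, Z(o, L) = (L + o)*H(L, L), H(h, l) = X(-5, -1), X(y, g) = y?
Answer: -⅒ ≈ -0.10000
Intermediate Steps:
H(h, l) = -5
Z(o, L) = -5*L - 5*o (Z(o, L) = (L + o)*(-5) = -5*L - 5*o)
B(R) = -10 (B(R) = (-5*R - 5*R)/R = (-10*R)/R = -10)
1/B(28) = 1/(-10) = -⅒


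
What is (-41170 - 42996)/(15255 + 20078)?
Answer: -84166/35333 ≈ -2.3821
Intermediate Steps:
(-41170 - 42996)/(15255 + 20078) = -84166/35333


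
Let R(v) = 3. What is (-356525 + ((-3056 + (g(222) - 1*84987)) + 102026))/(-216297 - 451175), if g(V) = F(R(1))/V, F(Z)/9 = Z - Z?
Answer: 171271/333736 ≈ 0.51319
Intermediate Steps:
F(Z) = 0 (F(Z) = 9*(Z - Z) = 9*0 = 0)
g(V) = 0 (g(V) = 0/V = 0)
(-356525 + ((-3056 + (g(222) - 1*84987)) + 102026))/(-216297 - 451175) = (-356525 + ((-3056 + (0 - 1*84987)) + 102026))/(-216297 - 451175) = (-356525 + ((-3056 + (0 - 84987)) + 102026))/(-667472) = (-356525 + ((-3056 - 84987) + 102026))*(-1/667472) = (-356525 + (-88043 + 102026))*(-1/667472) = (-356525 + 13983)*(-1/667472) = -342542*(-1/667472) = 171271/333736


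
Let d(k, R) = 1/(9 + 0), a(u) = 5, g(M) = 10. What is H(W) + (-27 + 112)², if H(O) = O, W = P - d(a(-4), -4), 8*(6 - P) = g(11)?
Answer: 260267/36 ≈ 7229.6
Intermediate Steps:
d(k, R) = ⅑ (d(k, R) = 1/9 = ⅑)
P = 19/4 (P = 6 - ⅛*10 = 6 - 5/4 = 19/4 ≈ 4.7500)
W = 167/36 (W = 19/4 - 1*⅑ = 19/4 - ⅑ = 167/36 ≈ 4.6389)
H(W) + (-27 + 112)² = 167/36 + (-27 + 112)² = 167/36 + 85² = 167/36 + 7225 = 260267/36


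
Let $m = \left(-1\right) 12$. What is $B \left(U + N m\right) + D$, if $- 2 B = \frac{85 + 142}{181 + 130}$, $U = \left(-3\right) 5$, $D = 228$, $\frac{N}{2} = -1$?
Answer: $\frac{139773}{622} \approx 224.72$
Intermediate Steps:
$N = -2$ ($N = 2 \left(-1\right) = -2$)
$m = -12$
$U = -15$
$B = - \frac{227}{622}$ ($B = - \frac{\left(85 + 142\right) \frac{1}{181 + 130}}{2} = - \frac{227 \cdot \frac{1}{311}}{2} = \left(- \frac{1}{2}\right) \frac{227}{311} = - \frac{227}{622} \approx -0.36495$)
$B \left(U + N m\right) + D = - \frac{227 \left(-15 - -24\right)}{622} + 228 = - \frac{227 \left(-15 + 24\right)}{622} + 228 = \left(- \frac{227}{622}\right) 9 + 228 = - \frac{2043}{622} + 228 = \frac{139773}{622}$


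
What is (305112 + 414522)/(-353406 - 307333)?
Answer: -719634/660739 ≈ -1.0891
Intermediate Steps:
(305112 + 414522)/(-353406 - 307333) = 719634/(-660739) = 719634*(-1/660739) = -719634/660739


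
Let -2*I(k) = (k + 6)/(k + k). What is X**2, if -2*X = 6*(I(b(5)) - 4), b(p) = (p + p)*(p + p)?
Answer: 6548481/40000 ≈ 163.71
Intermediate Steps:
b(p) = 4*p**2 (b(p) = (2*p)*(2*p) = 4*p**2)
I(k) = -(6 + k)/(4*k) (I(k) = -(k + 6)/(2*(k + k)) = -(6 + k)/(2*(2*k)) = -(6 + k)*1/(2*k)/2 = -(6 + k)/(4*k))
X = 2559/200 (X = -3*((-6 - 4*5**2)/(4*((4*5**2))) - 4) = -3*((-6 - 4*25)/(4*((4*25))) - 4) = -3*((1/4)*(-6 - 1*100)/100 - 4) = -3*((1/4)*(1/100)*(-6 - 100) - 4) = -3*((1/4)*(1/100)*(-106) - 4) = -3*(-53/200 - 4) = -3*(-853)/200 = -1/2*(-2559/100) = 2559/200 ≈ 12.795)
X**2 = (2559/200)**2 = 6548481/40000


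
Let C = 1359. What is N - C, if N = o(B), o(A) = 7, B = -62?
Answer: -1352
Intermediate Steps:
N = 7
N - C = 7 - 1*1359 = 7 - 1359 = -1352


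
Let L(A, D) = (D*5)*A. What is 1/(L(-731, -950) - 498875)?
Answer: 1/2973375 ≈ 3.3632e-7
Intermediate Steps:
L(A, D) = 5*A*D (L(A, D) = (5*D)*A = 5*A*D)
1/(L(-731, -950) - 498875) = 1/(5*(-731)*(-950) - 498875) = 1/(3472250 - 498875) = 1/2973375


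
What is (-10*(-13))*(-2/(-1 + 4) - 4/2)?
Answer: -1040/3 ≈ -346.67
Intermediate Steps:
(-10*(-13))*(-2/(-1 + 4) - 4/2) = 130*(-2/3 - 4*1/2) = 130*(-2*1/3 - 2) = 130*(-2/3 - 2) = 130*(-8/3) = -1040/3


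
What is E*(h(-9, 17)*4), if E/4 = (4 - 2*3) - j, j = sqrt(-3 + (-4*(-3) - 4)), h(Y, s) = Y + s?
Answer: -256 - 128*sqrt(5) ≈ -542.22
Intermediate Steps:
j = sqrt(5) (j = sqrt(-3 + (12 - 4)) = sqrt(-3 + 8) = sqrt(5) ≈ 2.2361)
E = -8 - 4*sqrt(5) (E = 4*((4 - 2*3) - sqrt(5)) = 4*((4 - 1*6) - sqrt(5)) = 4*((4 - 6) - sqrt(5)) = 4*(-2 - sqrt(5)) = -8 - 4*sqrt(5) ≈ -16.944)
E*(h(-9, 17)*4) = (-8 - 4*sqrt(5))*((-9 + 17)*4) = (-8 - 4*sqrt(5))*(8*4) = (-8 - 4*sqrt(5))*32 = -256 - 128*sqrt(5)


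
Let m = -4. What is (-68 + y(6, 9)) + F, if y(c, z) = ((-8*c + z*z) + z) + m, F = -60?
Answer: -90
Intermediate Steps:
y(c, z) = -4 + z + z**2 - 8*c (y(c, z) = ((-8*c + z*z) + z) - 4 = ((-8*c + z**2) + z) - 4 = ((z**2 - 8*c) + z) - 4 = (z + z**2 - 8*c) - 4 = -4 + z + z**2 - 8*c)
(-68 + y(6, 9)) + F = (-68 + (-4 + 9 + 9**2 - 8*6)) - 60 = (-68 + (-4 + 9 + 81 - 48)) - 60 = (-68 + 38) - 60 = -30 - 60 = -90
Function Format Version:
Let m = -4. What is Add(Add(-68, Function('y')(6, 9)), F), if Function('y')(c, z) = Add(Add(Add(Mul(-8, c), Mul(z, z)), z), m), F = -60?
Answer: -90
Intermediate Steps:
Function('y')(c, z) = Add(-4, z, Pow(z, 2), Mul(-8, c)) (Function('y')(c, z) = Add(Add(Add(Mul(-8, c), Mul(z, z)), z), -4) = Add(Add(Add(Mul(-8, c), Pow(z, 2)), z), -4) = Add(Add(Add(Pow(z, 2), Mul(-8, c)), z), -4) = Add(Add(z, Pow(z, 2), Mul(-8, c)), -4) = Add(-4, z, Pow(z, 2), Mul(-8, c)))
Add(Add(-68, Function('y')(6, 9)), F) = Add(Add(-68, Add(-4, 9, Pow(9, 2), Mul(-8, 6))), -60) = Add(Add(-68, Add(-4, 9, 81, -48)), -60) = Add(Add(-68, 38), -60) = Add(-30, -60) = -90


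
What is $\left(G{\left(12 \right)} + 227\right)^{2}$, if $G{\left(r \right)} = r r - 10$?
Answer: $130321$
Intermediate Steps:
$G{\left(r \right)} = -10 + r^{2}$ ($G{\left(r \right)} = r^{2} - 10 = -10 + r^{2}$)
$\left(G{\left(12 \right)} + 227\right)^{2} = \left(\left(-10 + 12^{2}\right) + 227\right)^{2} = \left(\left(-10 + 144\right) + 227\right)^{2} = \left(134 + 227\right)^{2} = 361^{2} = 130321$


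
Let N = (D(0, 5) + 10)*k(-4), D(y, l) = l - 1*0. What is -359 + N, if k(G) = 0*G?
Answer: -359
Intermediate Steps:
D(y, l) = l (D(y, l) = l + 0 = l)
k(G) = 0
N = 0 (N = (5 + 10)*0 = 15*0 = 0)
-359 + N = -359 + 0 = -359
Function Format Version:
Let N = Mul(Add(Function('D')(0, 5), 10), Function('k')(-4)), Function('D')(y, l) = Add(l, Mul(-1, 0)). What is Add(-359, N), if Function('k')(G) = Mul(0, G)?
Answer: -359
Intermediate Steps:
Function('D')(y, l) = l (Function('D')(y, l) = Add(l, 0) = l)
Function('k')(G) = 0
N = 0 (N = Mul(Add(5, 10), 0) = Mul(15, 0) = 0)
Add(-359, N) = Add(-359, 0) = -359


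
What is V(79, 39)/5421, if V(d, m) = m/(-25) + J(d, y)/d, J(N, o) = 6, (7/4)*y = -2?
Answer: -977/3568825 ≈ -0.00027376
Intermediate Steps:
y = -8/7 (y = (4/7)*(-2) = -8/7 ≈ -1.1429)
V(d, m) = 6/d - m/25 (V(d, m) = m/(-25) + 6/d = m*(-1/25) + 6/d = -m/25 + 6/d = 6/d - m/25)
V(79, 39)/5421 = (6/79 - 1/25*39)/5421 = (6*(1/79) - 39/25)*(1/5421) = (6/79 - 39/25)*(1/5421) = -2931/1975*1/5421 = -977/3568825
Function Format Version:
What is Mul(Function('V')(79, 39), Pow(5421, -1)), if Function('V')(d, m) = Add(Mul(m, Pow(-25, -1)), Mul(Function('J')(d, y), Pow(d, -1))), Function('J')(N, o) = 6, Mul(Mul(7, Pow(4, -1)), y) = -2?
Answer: Rational(-977, 3568825) ≈ -0.00027376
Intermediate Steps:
y = Rational(-8, 7) (y = Mul(Rational(4, 7), -2) = Rational(-8, 7) ≈ -1.1429)
Function('V')(d, m) = Add(Mul(6, Pow(d, -1)), Mul(Rational(-1, 25), m)) (Function('V')(d, m) = Add(Mul(m, Pow(-25, -1)), Mul(6, Pow(d, -1))) = Add(Mul(m, Rational(-1, 25)), Mul(6, Pow(d, -1))) = Add(Mul(Rational(-1, 25), m), Mul(6, Pow(d, -1))) = Add(Mul(6, Pow(d, -1)), Mul(Rational(-1, 25), m)))
Mul(Function('V')(79, 39), Pow(5421, -1)) = Mul(Add(Mul(6, Pow(79, -1)), Mul(Rational(-1, 25), 39)), Pow(5421, -1)) = Mul(Add(Mul(6, Rational(1, 79)), Rational(-39, 25)), Rational(1, 5421)) = Mul(Add(Rational(6, 79), Rational(-39, 25)), Rational(1, 5421)) = Mul(Rational(-2931, 1975), Rational(1, 5421)) = Rational(-977, 3568825)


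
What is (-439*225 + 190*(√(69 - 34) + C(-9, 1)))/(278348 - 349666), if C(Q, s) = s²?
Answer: 98585/71318 - 95*√35/35659 ≈ 1.3666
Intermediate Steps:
(-439*225 + 190*(√(69 - 34) + C(-9, 1)))/(278348 - 349666) = (-439*225 + 190*(√(69 - 34) + 1²))/(278348 - 349666) = (-98775 + 190*(√35 + 1))/(-71318) = (-98775 + 190*(1 + √35))*(-1/71318) = (-98775 + (190 + 190*√35))*(-1/71318) = (-98585 + 190*√35)*(-1/71318) = 98585/71318 - 95*√35/35659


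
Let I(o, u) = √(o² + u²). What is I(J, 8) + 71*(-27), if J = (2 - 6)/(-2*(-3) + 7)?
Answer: -1917 + 4*√677/13 ≈ -1909.0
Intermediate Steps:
J = -4/13 (J = -4/(6 + 7) = -4/13 ≈ -0.30769)
I(J, 8) + 71*(-27) = √((-4/13)² + 8²) + 71*(-27) = √(16/169 + 64) - 1917 = √(10832/169) - 1917 = 4*√677/13 - 1917 = -1917 + 4*√677/13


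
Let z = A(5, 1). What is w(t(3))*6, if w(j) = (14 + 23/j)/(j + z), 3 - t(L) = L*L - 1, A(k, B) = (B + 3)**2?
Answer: 282/55 ≈ 5.1273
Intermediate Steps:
A(k, B) = (3 + B)**2
t(L) = 4 - L**2 (t(L) = 3 - (L*L - 1) = 3 - (L**2 - 1) = 3 - (-1 + L**2) = 3 + (1 - L**2) = 4 - L**2)
z = 16 (z = (3 + 1)**2 = 4**2 = 16)
w(j) = (14 + 23/j)/(16 + j) (w(j) = (14 + 23/j)/(j + 16) = (14 + 23/j)/(16 + j))
w(t(3))*6 = ((23 + 14*(4 - 1*3**2))/((4 - 1*3**2)*(16 + (4 - 1*3**2))))*6 = ((23 + 14*(4 - 1*9))/((4 - 1*9)*(16 + (4 - 1*9))))*6 = ((23 + 14*(4 - 9))/((4 - 9)*(16 + (4 - 9))))*6 = ((23 + 14*(-5))/((-5)*(16 - 5)))*6 = -1/5*(23 - 70)/11*6 = -1/5*1/11*(-47)*6 = (47/55)*6 = 282/55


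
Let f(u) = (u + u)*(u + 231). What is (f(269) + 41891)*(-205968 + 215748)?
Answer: 3040513980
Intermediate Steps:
f(u) = 2*u*(231 + u) (f(u) = (2*u)*(231 + u) = 2*u*(231 + u))
(f(269) + 41891)*(-205968 + 215748) = (2*269*(231 + 269) + 41891)*(-205968 + 215748) = (2*269*500 + 41891)*9780 = (269000 + 41891)*9780 = 310891*9780 = 3040513980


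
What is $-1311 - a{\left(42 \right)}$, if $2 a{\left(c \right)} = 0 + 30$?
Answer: $-1326$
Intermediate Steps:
$a{\left(c \right)} = 15$ ($a{\left(c \right)} = \frac{0 + 30}{2} = \frac{1}{2} \cdot 30 = 15$)
$-1311 - a{\left(42 \right)} = -1311 - 15 = -1326$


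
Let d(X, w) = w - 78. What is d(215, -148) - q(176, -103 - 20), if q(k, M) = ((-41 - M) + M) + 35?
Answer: -220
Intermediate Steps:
q(k, M) = -6 (q(k, M) = -41 + 35 = -6)
d(X, w) = -78 + w
d(215, -148) - q(176, -103 - 20) = (-78 - 148) - 1*(-6) = -226 + 6 = -220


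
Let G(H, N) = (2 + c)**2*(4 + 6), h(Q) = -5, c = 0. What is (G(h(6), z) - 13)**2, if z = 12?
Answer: 729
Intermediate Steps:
G(H, N) = 40 (G(H, N) = (2 + 0)**2*(4 + 6) = 2**2*10 = 4*10 = 40)
(G(h(6), z) - 13)**2 = (40 - 13)**2 = 27**2 = 729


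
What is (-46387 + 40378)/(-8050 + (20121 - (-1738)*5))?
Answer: -6009/20761 ≈ -0.28944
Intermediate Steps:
(-46387 + 40378)/(-8050 + (20121 - (-1738)*5)) = -6009/(-8050 + (20121 - 1*(-8690))) = -6009/(-8050 + (20121 + 8690)) = -6009/(-8050 + 28811) = -6009/20761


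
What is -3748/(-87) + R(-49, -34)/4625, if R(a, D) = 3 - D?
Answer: 468587/10875 ≈ 43.088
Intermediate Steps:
-3748/(-87) + R(-49, -34)/4625 = -3748/(-87) + (3 - 1*(-34))/4625 = -3748*(-1/87) + (3 + 34)*(1/4625) = 3748/87 + 37*(1/4625) = 3748/87 + 1/125 = 468587/10875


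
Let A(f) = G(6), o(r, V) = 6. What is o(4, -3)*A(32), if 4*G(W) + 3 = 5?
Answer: 3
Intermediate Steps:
G(W) = ½ (G(W) = -¾ + (¼)*5 = -¾ + 5/4 = ½)
A(f) = ½
o(4, -3)*A(32) = 6*(½) = 3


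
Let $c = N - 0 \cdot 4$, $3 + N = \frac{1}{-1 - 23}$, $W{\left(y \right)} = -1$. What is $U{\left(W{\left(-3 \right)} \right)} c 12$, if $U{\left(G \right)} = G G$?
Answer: $- \frac{73}{2} \approx -36.5$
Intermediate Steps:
$N = - \frac{73}{24}$ ($N = -3 + \frac{1}{-1 - 23} = -3 + \frac{1}{-24} = -3 - \frac{1}{24} = - \frac{73}{24} \approx -3.0417$)
$c = - \frac{73}{24}$ ($c = - \frac{73}{24} - 0 \cdot 4 = - \frac{73}{24} - 0 = - \frac{73}{24} + 0 = - \frac{73}{24} \approx -3.0417$)
$U{\left(G \right)} = G^{2}$
$U{\left(W{\left(-3 \right)} \right)} c 12 = \left(-1\right)^{2} \left(- \frac{73}{24}\right) 12 = 1 \left(- \frac{73}{24}\right) 12 = \left(- \frac{73}{24}\right) 12 = - \frac{73}{2}$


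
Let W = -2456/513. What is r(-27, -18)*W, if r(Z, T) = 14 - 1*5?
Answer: -2456/57 ≈ -43.088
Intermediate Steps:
W = -2456/513 (W = -2456*1/513 = -2456/513 ≈ -4.7875)
r(Z, T) = 9 (r(Z, T) = 14 - 5 = 9)
r(-27, -18)*W = 9*(-2456/513) = -2456/57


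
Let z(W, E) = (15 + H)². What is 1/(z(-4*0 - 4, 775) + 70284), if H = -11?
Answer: 1/70300 ≈ 1.4225e-5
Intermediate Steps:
z(W, E) = 16 (z(W, E) = (15 - 11)² = 4² = 16)
1/(z(-4*0 - 4, 775) + 70284) = 1/(16 + 70284) = 1/70300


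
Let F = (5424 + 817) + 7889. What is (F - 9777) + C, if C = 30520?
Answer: 34873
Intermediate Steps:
F = 14130 (F = 6241 + 7889 = 14130)
(F - 9777) + C = (14130 - 9777) + 30520 = 4353 + 30520 = 34873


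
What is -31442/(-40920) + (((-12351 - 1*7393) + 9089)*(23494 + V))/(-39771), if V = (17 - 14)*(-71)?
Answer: 1691971168397/271238220 ≈ 6238.0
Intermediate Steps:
V = -213 (V = 3*(-71) = -213)
-31442/(-40920) + (((-12351 - 1*7393) + 9089)*(23494 + V))/(-39771) = -31442/(-40920) + (((-12351 - 1*7393) + 9089)*(23494 - 213))/(-39771) = -31442*(-1/40920) + (((-12351 - 7393) + 9089)*23281)*(-1/39771) = 15721/20460 + ((-19744 + 9089)*23281)*(-1/39771) = 15721/20460 - 10655*23281*(-1/39771) = 15721/20460 - 248059055*(-1/39771) = 15721/20460 + 248059055/39771 = 1691971168397/271238220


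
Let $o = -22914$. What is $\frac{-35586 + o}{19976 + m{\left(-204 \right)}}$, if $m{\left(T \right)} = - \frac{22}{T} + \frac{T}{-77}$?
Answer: $- \frac{35343000}{12070243} \approx -2.9281$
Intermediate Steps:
$m{\left(T \right)} = - \frac{22}{T} - \frac{T}{77}$ ($m{\left(T \right)} = - \frac{22}{T} + T \left(- \frac{1}{77}\right) = - \frac{22}{T} - \frac{T}{77}$)
$\frac{-35586 + o}{19976 + m{\left(-204 \right)}} = \frac{-35586 - 22914}{19976 - \left(- \frac{204}{77} + \frac{22}{-204}\right)} = - \frac{58500}{19976 + \left(\left(-22\right) \left(- \frac{1}{204}\right) + \frac{204}{77}\right)} = - \frac{58500}{19976 + \left(\frac{11}{102} + \frac{204}{77}\right)} = - \frac{58500}{19976 + \frac{21655}{7854}} = - \frac{58500}{\frac{156913159}{7854}} = \left(-58500\right) \frac{7854}{156913159} = - \frac{35343000}{12070243}$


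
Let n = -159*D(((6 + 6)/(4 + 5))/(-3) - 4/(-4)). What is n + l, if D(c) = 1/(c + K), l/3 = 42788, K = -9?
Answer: 9757095/76 ≈ 1.2838e+5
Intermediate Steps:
l = 128364 (l = 3*42788 = 128364)
D(c) = 1/(-9 + c) (D(c) = 1/(c - 9) = 1/(-9 + c))
n = 1431/76 (n = -159/(-9 + (((6 + 6)/(4 + 5))/(-3) - 4/(-4))) = -159/(-9 + ((12/9)*(-⅓) - 4*(-¼))) = -159/(-9 + ((12*(⅑))*(-⅓) + 1)) = -159/(-9 + ((4/3)*(-⅓) + 1)) = -159/(-9 + (-4/9 + 1)) = -159/(-9 + 5/9) = -159/(-76/9) = -159*(-9/76) = 1431/76 ≈ 18.829)
n + l = 1431/76 + 128364 = 9757095/76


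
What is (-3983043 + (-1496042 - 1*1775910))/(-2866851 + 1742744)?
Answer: 7254995/1124107 ≈ 6.4540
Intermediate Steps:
(-3983043 + (-1496042 - 1*1775910))/(-2866851 + 1742744) = (-3983043 + (-1496042 - 1775910))/(-1124107) = (-3983043 - 3271952)*(-1/1124107) = -7254995*(-1/1124107) = 7254995/1124107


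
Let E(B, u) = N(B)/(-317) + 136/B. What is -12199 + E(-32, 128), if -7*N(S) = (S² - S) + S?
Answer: -108311951/8876 ≈ -12203.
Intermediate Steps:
N(S) = -S²/7 (N(S) = -((S² - S) + S)/7 = -S²/7)
E(B, u) = 136/B + B²/2219 (E(B, u) = -B²/7/(-317) + 136/B = -B²/7*(-1/317) + 136/B = B²/2219 + 136/B = 136/B + B²/2219)
-12199 + E(-32, 128) = -12199 + (1/2219)*(301784 + (-32)³)/(-32) = -12199 + (1/2219)*(-1/32)*(301784 - 32768) = -12199 + (1/2219)*(-1/32)*269016 = -12199 - 33627/8876 = -108311951/8876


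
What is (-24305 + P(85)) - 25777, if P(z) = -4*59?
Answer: -50318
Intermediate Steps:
P(z) = -236
(-24305 + P(85)) - 25777 = (-24305 - 236) - 25777 = -24541 - 25777 = -50318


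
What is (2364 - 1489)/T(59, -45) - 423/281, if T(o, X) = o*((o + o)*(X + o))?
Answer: -5854727/3912644 ≈ -1.4964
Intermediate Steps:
T(o, X) = 2*o²*(X + o) (T(o, X) = o*((2*o)*(X + o)) = o*(2*o*(X + o)) = 2*o²*(X + o))
(2364 - 1489)/T(59, -45) - 423/281 = (2364 - 1489)/((2*59²*(-45 + 59))) - 423/281 = 875/((2*3481*14)) - 423*1/281 = 875/97468 - 423/281 = 875*(1/97468) - 423/281 = 125/13924 - 423/281 = -5854727/3912644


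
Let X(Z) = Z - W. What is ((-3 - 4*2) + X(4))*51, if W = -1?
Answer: -306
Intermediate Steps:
X(Z) = 1 + Z (X(Z) = Z - 1*(-1) = Z + 1 = 1 + Z)
((-3 - 4*2) + X(4))*51 = ((-3 - 4*2) + (1 + 4))*51 = ((-3 - 8) + 5)*51 = (-11 + 5)*51 = -6*51 = -306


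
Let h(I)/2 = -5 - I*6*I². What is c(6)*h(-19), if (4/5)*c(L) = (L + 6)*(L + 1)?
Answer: 8641290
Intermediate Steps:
c(L) = 5*(1 + L)*(6 + L)/4 (c(L) = 5*((L + 6)*(L + 1))/4 = 5*((6 + L)*(1 + L))/4 = 5*((1 + L)*(6 + L))/4 = 5*(1 + L)*(6 + L)/4)
h(I) = -10 - 12*I³ (h(I) = 2*(-5 - I*6*I²) = 2*(-5 - 6*I*I²) = 2*(-5 - 6*I³) = -10 - 12*I³)
c(6)*h(-19) = (15/2 + (5/4)*6² + (35/4)*6)*(-10 - 12*(-19)³) = (15/2 + (5/4)*36 + 105/2)*(-10 - 12*(-6859)) = (15/2 + 45 + 105/2)*(-10 + 82308) = 105*82298 = 8641290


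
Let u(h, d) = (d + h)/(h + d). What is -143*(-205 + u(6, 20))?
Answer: 29172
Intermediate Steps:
u(h, d) = 1 (u(h, d) = (d + h)/(d + h) = 1)
-143*(-205 + u(6, 20)) = -143*(-205 + 1) = -143*(-204) = 29172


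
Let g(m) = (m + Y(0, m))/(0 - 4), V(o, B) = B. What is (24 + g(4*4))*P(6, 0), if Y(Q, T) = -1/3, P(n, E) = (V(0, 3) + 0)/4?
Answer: 241/16 ≈ 15.063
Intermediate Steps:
P(n, E) = ¾ (P(n, E) = (3 + 0)/4 = (¼)*3 = ¾)
Y(Q, T) = -⅓ (Y(Q, T) = -1*⅓ = -⅓)
g(m) = 1/12 - m/4 (g(m) = (m - ⅓)/(0 - 4) = (-⅓ + m)/(-4) = (-⅓ + m)*(-¼) = 1/12 - m/4)
(24 + g(4*4))*P(6, 0) = (24 + (1/12 - 4))*(¾) = (24 - 47/12)*(¾) = (241/12)*(¾) = 241/16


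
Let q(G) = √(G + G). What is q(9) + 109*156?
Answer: 17004 + 3*√2 ≈ 17008.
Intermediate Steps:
q(G) = √2*√G (q(G) = √(2*G) = √2*√G)
q(9) + 109*156 = √2*√9 + 109*156 = √2*3 + 17004 = 3*√2 + 17004 = 17004 + 3*√2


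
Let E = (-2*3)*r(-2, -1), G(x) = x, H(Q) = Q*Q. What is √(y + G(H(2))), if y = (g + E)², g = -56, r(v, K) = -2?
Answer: 2*√485 ≈ 44.045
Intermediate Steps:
H(Q) = Q²
E = 12 (E = -2*3*(-2) = -6*(-2) = 12)
y = 1936 (y = (-56 + 12)² = (-44)² = 1936)
√(y + G(H(2))) = √(1936 + 2²) = √(1936 + 4) = √1940 = 2*√485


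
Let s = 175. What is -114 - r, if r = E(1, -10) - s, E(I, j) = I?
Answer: 60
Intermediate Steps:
r = -174 (r = 1 - 1*175 = 1 - 175 = -174)
-114 - r = -114 - 1*(-174) = -114 + 174 = 60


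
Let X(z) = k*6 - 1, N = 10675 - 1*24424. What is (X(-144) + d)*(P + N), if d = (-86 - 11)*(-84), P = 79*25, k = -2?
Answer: -95781490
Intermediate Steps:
P = 1975
N = -13749 (N = 10675 - 24424 = -13749)
X(z) = -13 (X(z) = -2*6 - 1 = -12 - 1 = -13)
d = 8148 (d = -97*(-84) = 8148)
(X(-144) + d)*(P + N) = (-13 + 8148)*(1975 - 13749) = 8135*(-11774) = -95781490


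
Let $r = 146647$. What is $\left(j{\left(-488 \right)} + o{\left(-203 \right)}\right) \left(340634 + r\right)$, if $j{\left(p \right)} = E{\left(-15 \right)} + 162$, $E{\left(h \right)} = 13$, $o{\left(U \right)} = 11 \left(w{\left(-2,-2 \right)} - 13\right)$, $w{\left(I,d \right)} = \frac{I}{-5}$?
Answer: $\frac{88685142}{5} \approx 1.7737 \cdot 10^{7}$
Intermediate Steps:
$w{\left(I,d \right)} = - \frac{I}{5}$ ($w{\left(I,d \right)} = I \left(- \frac{1}{5}\right) = - \frac{I}{5}$)
$o{\left(U \right)} = - \frac{693}{5}$ ($o{\left(U \right)} = 11 \left(\left(- \frac{1}{5}\right) \left(-2\right) - 13\right) = 11 \left(\frac{2}{5} - 13\right) = 11 \left(- \frac{63}{5}\right) = - \frac{693}{5}$)
$j{\left(p \right)} = 175$ ($j{\left(p \right)} = 13 + 162 = 175$)
$\left(j{\left(-488 \right)} + o{\left(-203 \right)}\right) \left(340634 + r\right) = \left(175 - \frac{693}{5}\right) \left(340634 + 146647\right) = \frac{182}{5} \cdot 487281 = \frac{88685142}{5}$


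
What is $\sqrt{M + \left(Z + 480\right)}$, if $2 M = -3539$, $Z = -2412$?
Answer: $\frac{i \sqrt{14806}}{2} \approx 60.84 i$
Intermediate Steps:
$M = - \frac{3539}{2}$ ($M = \frac{1}{2} \left(-3539\right) = - \frac{3539}{2} \approx -1769.5$)
$\sqrt{M + \left(Z + 480\right)} = \sqrt{- \frac{3539}{2} + \left(-2412 + 480\right)} = \sqrt{- \frac{3539}{2} - 1932} = \sqrt{- \frac{7403}{2}} = \frac{i \sqrt{14806}}{2}$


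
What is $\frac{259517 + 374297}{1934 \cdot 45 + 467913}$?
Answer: $\frac{633814}{554943} \approx 1.1421$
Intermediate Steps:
$\frac{259517 + 374297}{1934 \cdot 45 + 467913} = \frac{633814}{87030 + 467913} = \frac{633814}{554943}$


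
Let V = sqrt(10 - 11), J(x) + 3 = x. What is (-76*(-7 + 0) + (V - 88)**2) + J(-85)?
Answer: 8187 - 176*I ≈ 8187.0 - 176.0*I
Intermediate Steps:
J(x) = -3 + x
V = I (V = sqrt(-1) = I ≈ 1.0*I)
(-76*(-7 + 0) + (V - 88)**2) + J(-85) = (-76*(-7 + 0) + (I - 88)**2) + (-3 - 85) = (-76*(-7) + (-88 + I)**2) - 88 = (532 + (-88 + I)**2) - 88 = 444 + (-88 + I)**2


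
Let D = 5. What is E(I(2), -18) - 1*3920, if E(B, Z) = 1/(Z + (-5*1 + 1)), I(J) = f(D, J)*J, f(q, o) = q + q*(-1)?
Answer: -86241/22 ≈ -3920.0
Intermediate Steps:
f(q, o) = 0 (f(q, o) = q - q = 0)
I(J) = 0 (I(J) = 0*J = 0)
E(B, Z) = 1/(-4 + Z) (E(B, Z) = 1/(Z + (-5 + 1)) = 1/(Z - 4) = 1/(-4 + Z))
E(I(2), -18) - 1*3920 = 1/(-4 - 18) - 1*3920 = 1/(-22) - 3920 = -1/22 - 3920 = -86241/22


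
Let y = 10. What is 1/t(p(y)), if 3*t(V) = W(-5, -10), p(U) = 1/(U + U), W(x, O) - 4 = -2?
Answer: 3/2 ≈ 1.5000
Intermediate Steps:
W(x, O) = 2 (W(x, O) = 4 - 2 = 2)
p(U) = 1/(2*U)
t(V) = ⅔ (t(V) = (⅓)*2 = ⅔)
1/t(p(y)) = 1/(⅔) = 3/2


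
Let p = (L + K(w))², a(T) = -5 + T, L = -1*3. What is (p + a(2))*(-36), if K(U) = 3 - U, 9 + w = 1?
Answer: -2196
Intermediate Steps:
w = -8 (w = -9 + 1 = -8)
L = -3
p = 64 (p = (-3 + (3 - 1*(-8)))² = (-3 + (3 + 8))² = (-3 + 11)² = 8² = 64)
(p + a(2))*(-36) = (64 + (-5 + 2))*(-36) = (64 - 3)*(-36) = 61*(-36) = -2196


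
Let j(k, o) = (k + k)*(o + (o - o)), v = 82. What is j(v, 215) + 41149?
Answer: 76409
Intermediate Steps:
j(k, o) = 2*k*o (j(k, o) = (2*k)*(o + 0) = (2*k)*o = 2*k*o)
j(v, 215) + 41149 = 2*82*215 + 41149 = 35260 + 41149 = 76409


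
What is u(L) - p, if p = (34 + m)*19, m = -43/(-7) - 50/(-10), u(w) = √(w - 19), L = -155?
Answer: -6004/7 + I*√174 ≈ -857.71 + 13.191*I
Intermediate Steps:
u(w) = √(-19 + w)
m = 78/7 (m = -43*(-⅐) - 50*(-⅒) = 43/7 + 5 = 78/7 ≈ 11.143)
p = 6004/7 (p = (34 + 78/7)*19 = (316/7)*19 = 6004/7 ≈ 857.71)
u(L) - p = √(-19 - 155) - 1*6004/7 = √(-174) - 6004/7 = I*√174 - 6004/7 = -6004/7 + I*√174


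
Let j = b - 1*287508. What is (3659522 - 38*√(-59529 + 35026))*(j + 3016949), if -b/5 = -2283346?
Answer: 51768223990262 - 537554498*I*√24503 ≈ 5.1768e+13 - 8.4146e+10*I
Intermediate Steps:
b = 11416730 (b = -5*(-2283346) = 11416730)
j = 11129222 (j = 11416730 - 1*287508 = 11416730 - 287508 = 11129222)
(3659522 - 38*√(-59529 + 35026))*(j + 3016949) = (3659522 - 38*√(-59529 + 35026))*(11129222 + 3016949) = (3659522 - 38*I*√24503)*14146171 = 51768223990262 - 537554498*I*√24503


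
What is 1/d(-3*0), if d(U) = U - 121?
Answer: -1/121 ≈ -0.0082645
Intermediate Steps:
d(U) = -121 + U
1/d(-3*0) = 1/(-121 - 3*0) = 1/(-121 + 0) = 1/(-121) = -1/121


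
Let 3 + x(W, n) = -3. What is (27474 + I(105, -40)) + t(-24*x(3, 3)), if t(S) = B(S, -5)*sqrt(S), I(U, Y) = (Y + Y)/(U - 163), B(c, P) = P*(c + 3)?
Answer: 541006/29 ≈ 18655.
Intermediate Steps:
B(c, P) = P*(3 + c)
x(W, n) = -6 (x(W, n) = -3 - 3 = -6)
I(U, Y) = 2*Y/(-163 + U) (I(U, Y) = (2*Y)/(-163 + U) = 2*Y/(-163 + U))
t(S) = sqrt(S)*(-15 - 5*S) (t(S) = (-5*(3 + S))*sqrt(S) = (-15 - 5*S)*sqrt(S) = sqrt(S)*(-15 - 5*S))
(27474 + I(105, -40)) + t(-24*x(3, 3)) = (27474 + 2*(-40)/(-163 + 105)) + 5*sqrt(-24*(-6))*(-3 - (-24)*(-6)) = (27474 + 2*(-40)/(-58)) + 5*sqrt(144)*(-3 - 1*144) = (27474 + 2*(-40)*(-1/58)) + 5*12*(-3 - 144) = (27474 + 40/29) + 5*12*(-147) = 796786/29 - 8820 = 541006/29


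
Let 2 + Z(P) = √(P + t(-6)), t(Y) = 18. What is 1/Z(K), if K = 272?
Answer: 1/143 + √290/286 ≈ 0.066536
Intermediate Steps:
Z(P) = -2 + √(18 + P) (Z(P) = -2 + √(P + 18) = -2 + √(18 + P))
1/Z(K) = 1/(-2 + √(18 + 272)) = 1/(-2 + √290)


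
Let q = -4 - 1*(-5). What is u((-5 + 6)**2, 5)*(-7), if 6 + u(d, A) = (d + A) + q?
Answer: -7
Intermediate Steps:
q = 1 (q = -4 + 5 = 1)
u(d, A) = -5 + A + d (u(d, A) = -6 + ((d + A) + 1) = -6 + ((A + d) + 1) = -6 + (1 + A + d) = -5 + A + d)
u((-5 + 6)**2, 5)*(-7) = (-5 + 5 + (-5 + 6)**2)*(-7) = (-5 + 5 + 1**2)*(-7) = (-5 + 5 + 1)*(-7) = 1*(-7) = -7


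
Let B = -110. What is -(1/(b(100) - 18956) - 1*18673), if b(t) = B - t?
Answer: 357886719/19166 ≈ 18673.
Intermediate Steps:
b(t) = -110 - t
-(1/(b(100) - 18956) - 1*18673) = -(1/((-110 - 1*100) - 18956) - 1*18673) = -(1/((-110 - 100) - 18956) - 18673) = -(1/(-210 - 18956) - 18673) = -(1/(-19166) - 18673) = -(-1/19166 - 18673) = -1*(-357886719/19166) = 357886719/19166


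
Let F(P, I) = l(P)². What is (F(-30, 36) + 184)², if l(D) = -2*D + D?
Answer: 1175056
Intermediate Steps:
l(D) = -D
F(P, I) = P² (F(P, I) = (-P)² = P²)
(F(-30, 36) + 184)² = ((-30)² + 184)² = (900 + 184)² = 1084² = 1175056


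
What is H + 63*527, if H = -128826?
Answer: -95625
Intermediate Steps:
H + 63*527 = -128826 + 63*527 = -128826 + 33201 = -95625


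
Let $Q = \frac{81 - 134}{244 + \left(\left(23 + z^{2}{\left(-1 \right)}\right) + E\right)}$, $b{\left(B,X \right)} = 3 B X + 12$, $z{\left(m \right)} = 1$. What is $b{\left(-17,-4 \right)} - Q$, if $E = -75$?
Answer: $\frac{41741}{193} \approx 216.27$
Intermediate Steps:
$b{\left(B,X \right)} = 12 + 3 B X$ ($b{\left(B,X \right)} = 3 B X + 12 = 12 + 3 B X$)
$Q = - \frac{53}{193}$ ($Q = \frac{81 - 134}{244 - \left(52 - 1\right)} = - \frac{53}{244 + \left(\left(23 + 1\right) - 75\right)} = - \frac{53}{244 + \left(24 - 75\right)} = - \frac{53}{244 - 51} = - \frac{53}{193} \approx -0.27461$)
$b{\left(-17,-4 \right)} - Q = \left(12 + 3 \left(-17\right) \left(-4\right)\right) - - \frac{53}{193} = \left(12 + 204\right) + \frac{53}{193} = 216 + \frac{53}{193} = \frac{41741}{193}$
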